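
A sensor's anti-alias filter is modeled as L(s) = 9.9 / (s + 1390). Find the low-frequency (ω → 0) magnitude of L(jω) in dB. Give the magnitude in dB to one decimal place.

L(0) = 9.9 / 1390 = 0.0071223
20 log₁₀(0.0071223) = -42.95 dB

-42.9 dB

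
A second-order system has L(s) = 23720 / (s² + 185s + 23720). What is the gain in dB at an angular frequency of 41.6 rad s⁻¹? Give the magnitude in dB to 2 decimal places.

0.16 dB

|(j41.6)² + 185(j41.6) + 23720| = |21989 + j7696| = 2.33e+04
|L(j41.6)| = 23720 / 2.33e+04 = 1.0181
20 log₁₀(1.0181) = 0.156 dB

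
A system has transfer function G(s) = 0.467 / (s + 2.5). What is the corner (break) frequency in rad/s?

2.5 rad/s

The single real pole at s = −2.5 gives a corner at ω = 2.5 rad/s.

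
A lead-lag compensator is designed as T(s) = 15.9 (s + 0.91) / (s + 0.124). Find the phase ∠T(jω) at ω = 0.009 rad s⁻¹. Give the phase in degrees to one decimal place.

∠(j0.009 + 0.91) = arctan(0.009/0.91) = 0.57°
∠(j0.009 + 0.124) = arctan(0.009/0.124) = 4.15°
∠T(j0.009) = 0.57° − 4.15° = -3.58°

-3.6°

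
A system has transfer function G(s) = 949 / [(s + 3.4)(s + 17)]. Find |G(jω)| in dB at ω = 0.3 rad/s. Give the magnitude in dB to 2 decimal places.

24.27 dB

|j0.3 + 3.4| = √(0.3² + 3.4²) = 3.413
|j0.3 + 17| = √(0.3² + 17²) = 17
|G(j0.3)| = 949 / (3.413 × 17) = 16.353
20 log₁₀(16.353) = 24.272 dB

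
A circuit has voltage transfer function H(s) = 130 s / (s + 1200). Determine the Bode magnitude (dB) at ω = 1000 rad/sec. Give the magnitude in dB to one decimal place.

38.4 dB

|j1000| = 1000
|j1000 + 1200| = √(1000² + 1200²) = 1562
|H(j1000)| = 130 × 1000 / 1562 = 83.224
20 log₁₀(83.224) = 38.40 dB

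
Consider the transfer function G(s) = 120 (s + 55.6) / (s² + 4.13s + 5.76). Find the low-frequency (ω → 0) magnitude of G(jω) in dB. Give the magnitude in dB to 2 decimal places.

G(0) = 120 × 55.6 / 5.76 = 1158.3
20 log₁₀(1158.3) = 61.277 dB

61.28 dB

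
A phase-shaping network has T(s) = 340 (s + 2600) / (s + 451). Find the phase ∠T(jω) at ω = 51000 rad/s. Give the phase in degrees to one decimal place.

∠(j51000 + 2600) = arctan(51000/2600) = 87.08°
∠(j51000 + 451) = arctan(51000/451) = 89.49°
∠T(j51000) = 87.08° − 89.49° = -2.41°

-2.4°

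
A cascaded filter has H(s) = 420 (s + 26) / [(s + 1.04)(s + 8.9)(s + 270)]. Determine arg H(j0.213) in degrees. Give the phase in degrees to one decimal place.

∠(j0.213 + 26) = arctan(0.213/26) = 0.47°
∠(j0.213 + 1.04) = arctan(0.213/1.04) = 11.57°
∠(j0.213 + 8.9) = arctan(0.213/8.9) = 1.37°
∠(j0.213 + 270) = arctan(0.213/270) = 0.05°
∠H(j0.213) = 0.47° − (11.57° + 1.37° + 0.05°) = -12.52°

-12.5°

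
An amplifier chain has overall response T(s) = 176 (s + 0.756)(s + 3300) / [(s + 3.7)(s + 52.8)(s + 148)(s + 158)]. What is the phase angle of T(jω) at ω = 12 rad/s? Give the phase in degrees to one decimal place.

-8.0°

∠(j12 + 0.756) = arctan(12/0.756) = 86.40°
∠(j12 + 3300) = arctan(12/3300) = 0.21°
∠(j12 + 3.7) = arctan(12/3.7) = 72.86°
∠(j12 + 52.8) = arctan(12/52.8) = 12.80°
∠(j12 + 148) = arctan(12/148) = 4.64°
∠(j12 + 158) = arctan(12/158) = 4.34°
∠T(j12) = 86.40° + 0.21° − (72.86° + 12.80° + 4.64° + 4.34°) = -8.04°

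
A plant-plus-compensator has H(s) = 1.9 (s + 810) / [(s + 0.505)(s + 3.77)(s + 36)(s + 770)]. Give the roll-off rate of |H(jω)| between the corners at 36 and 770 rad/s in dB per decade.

In this band the factors already past their corner are: pole at 0.505, pole at 3.77, pole at 36; net slope = -60 dB/decade.

-60 dB/decade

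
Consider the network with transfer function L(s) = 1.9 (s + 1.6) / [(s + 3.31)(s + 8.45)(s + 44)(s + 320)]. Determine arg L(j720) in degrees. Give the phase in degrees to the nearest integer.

-242°

∠(j720 + 1.6) = arctan(720/1.6) = 89.87°
∠(j720 + 3.31) = arctan(720/3.31) = 89.74°
∠(j720 + 8.45) = arctan(720/8.45) = 89.33°
∠(j720 + 44) = arctan(720/44) = 86.50°
∠(j720 + 320) = arctan(720/320) = 66.04°
∠L(j720) = 89.87° − (89.74° + 89.33° + 86.50° + 66.04°) = -241.73°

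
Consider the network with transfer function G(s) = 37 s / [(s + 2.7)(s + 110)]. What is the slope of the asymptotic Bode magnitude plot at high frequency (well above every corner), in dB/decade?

With 1 zero and 2 poles, the high-frequency asymptotic slope is 20 × (1 − 2) = -20 dB/decade.

-20 dB/decade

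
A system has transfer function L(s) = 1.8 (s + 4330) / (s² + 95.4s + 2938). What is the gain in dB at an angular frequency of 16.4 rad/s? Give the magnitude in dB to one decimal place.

|j16.4 + 4330| = √(16.4² + 4330²) = 4330
|(j16.4)² + 95.4(j16.4) + 2938| = |2669 + j1564.6| = 3094
|L(j16.4)| = 1.8 × 4330 / 3094 = 2.5192
20 log₁₀(2.5192) = 8.03 dB

8.0 dB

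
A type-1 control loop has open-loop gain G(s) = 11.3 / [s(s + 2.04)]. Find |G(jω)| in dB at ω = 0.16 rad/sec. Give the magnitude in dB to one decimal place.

30.8 dB

|j0.16 + 2.04| = √(0.16² + 2.04²) = 2.046
|j0.16| = 0.16
|G(j0.16)| = 11.3 / (2.046 × 0.16) = 34.514
20 log₁₀(34.514) = 30.76 dB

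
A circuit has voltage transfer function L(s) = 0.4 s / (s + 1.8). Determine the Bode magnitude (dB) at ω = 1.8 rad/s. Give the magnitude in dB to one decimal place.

|j1.8| = 1.8
|j1.8 + 1.8| = √(1.8² + 1.8²) = 2.546
|L(j1.8)| = 0.4 × 1.8 / 2.546 = 0.28284
20 log₁₀(0.28284) = -10.97 dB

-11.0 dB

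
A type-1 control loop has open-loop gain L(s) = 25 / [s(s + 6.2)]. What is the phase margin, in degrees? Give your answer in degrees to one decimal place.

Gain crossover: |L(jω)| = 1 at ω ≈ 3.51 rad/s.
∠L(j3.51) = −90° − arctan(3.51/6.2) ≈ -119.51°
PM = 180° + (-119.51°) = 60.49°

60.5°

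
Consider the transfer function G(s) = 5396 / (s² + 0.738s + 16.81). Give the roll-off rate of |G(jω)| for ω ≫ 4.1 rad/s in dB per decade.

With 0 zeros and 2 poles, the high-frequency asymptotic slope is 20 × (0 − 2) = -40 dB/decade.

-40 dB/decade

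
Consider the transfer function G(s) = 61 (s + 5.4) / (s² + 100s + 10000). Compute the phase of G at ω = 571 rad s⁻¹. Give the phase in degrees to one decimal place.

∠(j571 + 5.4) = arctan(571/5.4) = 89.46°
∠[(j571)² + 100(j571) + 10000] = ∠[-3.1604e+05 + j57100] = 169.76°
∠G(j571) = 89.46° − 169.76° = -80.30°

-80.3°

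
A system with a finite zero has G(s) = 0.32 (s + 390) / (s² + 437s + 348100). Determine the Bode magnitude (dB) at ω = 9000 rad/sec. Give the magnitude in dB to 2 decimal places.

-88.95 dB

|j9000 + 390| = √(9000² + 390²) = 9008
|(j9000)² + 437(j9000) + 348100| = |-8.0652e+07 + j3.933e+06| = 8.075e+07
|G(j9000)| = 0.32 × 9008 / 8.075e+07 = 3.57e-05
20 log₁₀(3.57e-05) = -88.947 dB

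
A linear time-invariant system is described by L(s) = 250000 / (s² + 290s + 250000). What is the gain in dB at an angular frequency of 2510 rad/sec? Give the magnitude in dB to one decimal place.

|(j2510)² + 290(j2510) + 250000| = |-6.0501e+06 + j7.279e+05| = 6.094e+06
|L(j2510)| = 250000 / 6.094e+06 = 0.041026
20 log₁₀(0.041026) = -27.74 dB

-27.7 dB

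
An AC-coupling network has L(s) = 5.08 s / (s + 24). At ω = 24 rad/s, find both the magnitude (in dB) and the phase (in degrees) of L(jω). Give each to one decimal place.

|L| = 11.1 dB, ∠L = 45.0°

|j24| = 24
|j24 + 24| = √(24² + 24²) = 33.94
|L(j24)| = 5.08 × 24 / 33.94 = 3.5921
20 log₁₀(3.5921) = 11.11 dB
∠(j24) = 90.00°
∠(j24 + 24) = arctan(24/24) = 45.00°
∠L(j24) = 90.00° − 45.00° = 45.00°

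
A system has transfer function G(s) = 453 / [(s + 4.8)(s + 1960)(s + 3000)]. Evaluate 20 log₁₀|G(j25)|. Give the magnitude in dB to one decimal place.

|j25 + 4.8| = √(25² + 4.8²) = 25.46
|j25 + 1960| = √(25² + 1960²) = 1960
|j25 + 3000| = √(25² + 3000²) = 3000
|G(j25)| = 453 / (25.46 × 1960 × 3000) = 3.026e-06
20 log₁₀(3.026e-06) = -110.38 dB

-110.4 dB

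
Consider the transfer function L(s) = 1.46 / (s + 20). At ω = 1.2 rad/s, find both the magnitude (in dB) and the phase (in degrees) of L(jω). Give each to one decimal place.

|j1.2 + 20| = √(1.2² + 20²) = 20.04
|L(j1.2)| = 1.46 / 20.04 = 0.072869
20 log₁₀(0.072869) = -22.75 dB
∠(j1.2 + 20) = arctan(1.2/20) = 3.43°
∠L(j1.2) = −3.43° = -3.43°

|L| = -22.7 dB, ∠L = -3.4°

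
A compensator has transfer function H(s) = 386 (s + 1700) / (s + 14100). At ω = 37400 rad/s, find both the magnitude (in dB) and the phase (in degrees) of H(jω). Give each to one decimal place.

|H| = 51.2 dB, ∠H = 18.1°

|j37400 + 1700| = √(37400² + 1700²) = 3.744e+04
|j37400 + 14100| = √(37400² + 14100²) = 3.997e+04
|H(j37400)| = 386 × 3.744e+04 / 3.997e+04 = 361.56
20 log₁₀(361.56) = 51.16 dB
∠(j37400 + 1700) = arctan(37400/1700) = 87.40°
∠(j37400 + 14100) = arctan(37400/14100) = 69.34°
∠H(j37400) = 87.40° − 69.34° = 18.05°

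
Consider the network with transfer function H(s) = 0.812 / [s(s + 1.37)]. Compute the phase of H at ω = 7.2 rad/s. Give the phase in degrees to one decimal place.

∠(j7.2 + 1.37) = arctan(7.2/1.37) = 79.23°
∠(j7.2) = 90.00°
∠H(j7.2) = − (79.23° + 90.00°) = -169.23°

-169.2°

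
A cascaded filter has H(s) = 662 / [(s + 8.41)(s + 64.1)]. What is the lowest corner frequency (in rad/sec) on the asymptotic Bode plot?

8.41 rad/sec

Break frequencies occur at each pole and zero magnitude: 8.41 rad/sec, 64.1 rad/sec.
The lowest is 8.41 rad/sec.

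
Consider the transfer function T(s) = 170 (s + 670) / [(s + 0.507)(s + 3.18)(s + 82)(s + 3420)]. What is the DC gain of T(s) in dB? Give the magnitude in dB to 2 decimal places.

-11.98 dB

T(0) = 170 × 670 / (0.507 × 3.18 × 82 × 3420) = 0.25191
20 log₁₀(0.25191) = -11.975 dB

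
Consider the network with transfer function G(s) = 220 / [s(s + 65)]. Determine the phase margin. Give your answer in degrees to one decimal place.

Gain crossover: |G(jω)| = 1 at ω ≈ 3.38 rad/sec.
∠G(j3.38) = −90° − arctan(3.38/65) ≈ -92.98°
PM = 180° + (-92.98°) = 87.02°

87.0°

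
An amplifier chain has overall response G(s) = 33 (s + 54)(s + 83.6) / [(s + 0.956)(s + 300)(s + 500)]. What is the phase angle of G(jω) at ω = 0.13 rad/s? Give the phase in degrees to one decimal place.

-7.6°

∠(j0.13 + 54) = arctan(0.13/54) = 0.14°
∠(j0.13 + 83.6) = arctan(0.13/83.6) = 0.09°
∠(j0.13 + 0.956) = arctan(0.13/0.956) = 7.74°
∠(j0.13 + 300) = arctan(0.13/300) = 0.02°
∠(j0.13 + 500) = arctan(0.13/500) = 0.01°
∠G(j0.13) = 0.14° + 0.09° − (7.74° + 0.02° + 0.01°) = -7.56°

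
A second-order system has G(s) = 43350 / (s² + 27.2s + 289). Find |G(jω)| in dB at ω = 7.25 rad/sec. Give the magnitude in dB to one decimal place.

|(j7.25)² + 27.2(j7.25) + 289| = |236.44 + j197.2| = 307.9
|G(j7.25)| = 43350 / 307.9 = 140.8
20 log₁₀(140.8) = 42.97 dB

43.0 dB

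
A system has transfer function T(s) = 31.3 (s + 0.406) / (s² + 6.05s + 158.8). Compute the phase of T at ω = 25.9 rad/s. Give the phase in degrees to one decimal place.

∠(j25.9 + 0.406) = arctan(25.9/0.406) = 89.10°
∠[(j25.9)² + 6.05(j25.9) + 158.8] = ∠[-512.01 + j156.69] = 162.98°
∠T(j25.9) = 89.10° − 162.98° = -73.88°

-73.9 deg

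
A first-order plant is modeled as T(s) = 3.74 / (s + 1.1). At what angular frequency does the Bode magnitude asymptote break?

1.1 rad/s

The single real pole at s = −1.1 gives a corner at ω = 1.1 rad/s.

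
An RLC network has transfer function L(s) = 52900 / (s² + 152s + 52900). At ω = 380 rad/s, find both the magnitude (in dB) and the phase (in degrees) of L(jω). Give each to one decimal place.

|L| = -6.2 dB, ∠L = -147.7 deg

|(j380)² + 152(j380) + 52900| = |-91500 + j57760| = 1.082e+05
|L(j380)| = 52900 / 1.082e+05 = 0.48888
20 log₁₀(0.48888) = -6.22 dB
∠[(j380)² + 152(j380) + 52900] = ∠[-91500 + j57760] = 147.74°
∠L(j380) = −147.74° = -147.74°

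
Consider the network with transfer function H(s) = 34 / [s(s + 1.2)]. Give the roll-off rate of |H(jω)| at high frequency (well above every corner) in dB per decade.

-40 dB/decade

With 0 zeros and 2 poles, the high-frequency asymptotic slope is 20 × (0 − 2) = -40 dB/decade.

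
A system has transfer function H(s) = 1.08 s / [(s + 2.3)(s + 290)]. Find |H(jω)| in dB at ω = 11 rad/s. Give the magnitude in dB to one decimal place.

|j11| = 11
|j11 + 2.3| = √(11² + 2.3²) = 11.24
|j11 + 290| = √(11² + 290²) = 290.2
|H(j11)| = 1.08 × 11 / (11.24 × 290.2) = 0.0036427
20 log₁₀(0.0036427) = -48.77 dB

-48.8 dB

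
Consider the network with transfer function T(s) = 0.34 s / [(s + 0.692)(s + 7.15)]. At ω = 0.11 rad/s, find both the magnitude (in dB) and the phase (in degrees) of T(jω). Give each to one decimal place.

|T| = -42.5 dB, ∠T = 80.1 deg

|j0.11| = 0.11
|j0.11 + 0.692| = √(0.11² + 0.692²) = 0.7007
|j0.11 + 7.15| = √(0.11² + 7.15²) = 7.151
|T(j0.11)| = 0.34 × 0.11 / (0.7007 × 7.151) = 0.0074643
20 log₁₀(0.0074643) = -42.54 dB
∠(j0.11) = 90.00°
∠(j0.11 + 0.692) = arctan(0.11/0.692) = 9.03°
∠(j0.11 + 7.15) = arctan(0.11/7.15) = 0.88°
∠T(j0.11) = 90.00° − (9.03° + 0.88°) = 80.09°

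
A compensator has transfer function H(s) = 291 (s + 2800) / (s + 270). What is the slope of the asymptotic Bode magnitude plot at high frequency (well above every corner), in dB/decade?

0 dB/decade

With 1 zero and 1 pole, the high-frequency asymptotic slope is 20 × (1 − 1) = 0 dB/decade.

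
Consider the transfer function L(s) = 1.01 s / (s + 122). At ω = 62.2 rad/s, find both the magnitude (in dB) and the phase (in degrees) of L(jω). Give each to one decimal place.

|L| = -6.8 dB, ∠L = 63.0°

|j62.2| = 62.2
|j62.2 + 122| = √(62.2² + 122²) = 136.9
|L(j62.2)| = 1.01 × 62.2 / 136.9 = 0.45875
20 log₁₀(0.45875) = -6.77 dB
∠(j62.2) = 90.00°
∠(j62.2 + 122) = arctan(62.2/122) = 27.01°
∠L(j62.2) = 90.00° − 27.01° = 62.99°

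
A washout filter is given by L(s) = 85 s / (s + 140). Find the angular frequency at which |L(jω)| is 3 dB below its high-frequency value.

140 rad s⁻¹

For a single-pole high-pass, the −3 dB point is at the pole: ω = 140 rad s⁻¹.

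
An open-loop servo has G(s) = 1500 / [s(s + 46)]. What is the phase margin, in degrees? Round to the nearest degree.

59°

Gain crossover: |G(jω)| = 1 at ω ≈ 27.9 rad/s.
∠G(j27.9) = −90° − arctan(27.9/46) ≈ -121.22°
PM = 180° + (-121.22°) = 58.78°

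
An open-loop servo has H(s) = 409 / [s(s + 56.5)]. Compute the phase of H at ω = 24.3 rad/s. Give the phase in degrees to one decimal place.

∠(j24.3 + 56.5) = arctan(24.3/56.5) = 23.27°
∠(j24.3) = 90.00°
∠H(j24.3) = − (23.27° + 90.00°) = -113.27°

-113.3°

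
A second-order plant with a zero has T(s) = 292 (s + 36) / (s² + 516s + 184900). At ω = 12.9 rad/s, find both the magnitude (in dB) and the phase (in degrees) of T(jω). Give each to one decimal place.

|T| = -24.4 dB, ∠T = 17.7°

|j12.9 + 36| = √(12.9² + 36²) = 38.24
|(j12.9)² + 516(j12.9) + 184900| = |1.8473e+05 + j6656.4| = 1.849e+05
|T(j12.9)| = 292 × 38.24 / 1.849e+05 = 0.060407
20 log₁₀(0.060407) = -24.38 dB
∠(j12.9 + 36) = arctan(12.9/36) = 19.71°
∠[(j12.9)² + 516(j12.9) + 184900] = ∠[1.8473e+05 + j6656.4] = 2.06°
∠T(j12.9) = 19.71° − 2.06° = 17.65°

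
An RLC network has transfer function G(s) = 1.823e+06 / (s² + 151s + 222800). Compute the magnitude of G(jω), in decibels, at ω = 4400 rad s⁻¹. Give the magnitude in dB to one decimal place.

-20.4 dB

|(j4400)² + 151(j4400) + 222800| = |-1.9137e+07 + j6.644e+05| = 1.915e+07
|G(j4400)| = 1.823e+06 / 1.915e+07 = 0.095202
20 log₁₀(0.095202) = -20.43 dB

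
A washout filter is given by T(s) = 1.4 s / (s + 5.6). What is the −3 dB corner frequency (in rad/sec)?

For a single-pole high-pass, the −3 dB point is at the pole: ω = 5.6 rad/sec.

5.6 rad/sec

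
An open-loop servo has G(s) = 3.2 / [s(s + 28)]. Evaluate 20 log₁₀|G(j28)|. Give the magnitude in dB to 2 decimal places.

|j28 + 28| = √(28² + 28²) = 39.6
|j28| = 28
|G(j28)| = 3.2 / (39.6 × 28) = 0.0028862
20 log₁₀(0.0028862) = -50.794 dB

-50.79 dB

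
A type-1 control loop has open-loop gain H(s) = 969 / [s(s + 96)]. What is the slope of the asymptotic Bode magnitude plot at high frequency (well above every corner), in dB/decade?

-40 dB/decade

With 0 zeros and 2 poles, the high-frequency asymptotic slope is 20 × (0 − 2) = -40 dB/decade.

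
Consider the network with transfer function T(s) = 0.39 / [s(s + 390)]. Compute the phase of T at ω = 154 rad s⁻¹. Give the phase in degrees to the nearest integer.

∠(j154 + 390) = arctan(154/390) = 21.55°
∠(j154) = 90.00°
∠T(j154) = − (21.55° + 90.00°) = -111.55°

-112 deg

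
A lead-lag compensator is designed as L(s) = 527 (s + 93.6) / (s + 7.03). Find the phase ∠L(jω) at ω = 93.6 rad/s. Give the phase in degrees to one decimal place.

-40.7°

∠(j93.6 + 93.6) = arctan(93.6/93.6) = 45.00°
∠(j93.6 + 7.03) = arctan(93.6/7.03) = 85.70°
∠L(j93.6) = 45.00° − 85.70° = -40.70°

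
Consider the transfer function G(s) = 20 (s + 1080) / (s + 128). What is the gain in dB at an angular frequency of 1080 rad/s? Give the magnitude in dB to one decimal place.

29.0 dB

|j1080 + 1080| = √(1080² + 1080²) = 1527
|j1080 + 128| = √(1080² + 128²) = 1088
|G(j1080)| = 20 × 1527 / 1088 = 28.088
20 log₁₀(28.088) = 28.97 dB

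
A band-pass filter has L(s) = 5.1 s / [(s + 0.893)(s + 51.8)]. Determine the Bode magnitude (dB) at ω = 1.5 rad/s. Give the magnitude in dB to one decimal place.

|j1.5| = 1.5
|j1.5 + 0.893| = √(1.5² + 0.893²) = 1.746
|j1.5 + 51.8| = √(1.5² + 51.8²) = 51.82
|L(j1.5)| = 5.1 × 1.5 / (1.746 × 51.82) = 0.084563
20 log₁₀(0.084563) = -21.46 dB

-21.5 dB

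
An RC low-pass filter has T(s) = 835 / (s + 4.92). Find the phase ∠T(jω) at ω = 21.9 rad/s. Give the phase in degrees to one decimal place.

-77.3°

∠(j21.9 + 4.92) = arctan(21.9/4.92) = 77.34°
∠T(j21.9) = −77.34° = -77.34°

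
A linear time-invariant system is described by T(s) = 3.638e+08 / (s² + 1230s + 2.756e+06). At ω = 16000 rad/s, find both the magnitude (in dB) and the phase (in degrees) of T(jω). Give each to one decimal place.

|(j16000)² + 1230(j16000) + 2.756e+06| = |-2.5324e+08 + j1.968e+07| = 2.54e+08
|T(j16000)| = 3.638e+08 / 2.54e+08 = 1.4322
20 log₁₀(1.4322) = 3.12 dB
∠[(j16000)² + 1230(j16000) + 2.756e+06] = ∠[-2.5324e+08 + j1.968e+07] = 175.56°
∠T(j16000) = −175.56° = -175.56°

|T| = 3.1 dB, ∠T = -175.6 deg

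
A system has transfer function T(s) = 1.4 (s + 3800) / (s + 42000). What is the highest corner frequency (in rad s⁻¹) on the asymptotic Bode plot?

42000 rad s⁻¹

Break frequencies occur at each pole and zero magnitude: 3800 rad s⁻¹, 42000 rad s⁻¹.
The highest is 42000 rad s⁻¹.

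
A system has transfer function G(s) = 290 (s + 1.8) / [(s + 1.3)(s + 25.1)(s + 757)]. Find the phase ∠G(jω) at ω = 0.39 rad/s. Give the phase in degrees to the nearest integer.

-5°

∠(j0.39 + 1.8) = arctan(0.39/1.8) = 12.23°
∠(j0.39 + 1.3) = arctan(0.39/1.3) = 16.70°
∠(j0.39 + 25.1) = arctan(0.39/25.1) = 0.89°
∠(j0.39 + 757) = arctan(0.39/757) = 0.03°
∠G(j0.39) = 12.23° − (16.70° + 0.89° + 0.03°) = -5.39°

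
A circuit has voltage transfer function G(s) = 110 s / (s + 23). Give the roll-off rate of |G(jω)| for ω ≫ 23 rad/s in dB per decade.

With 1 zero and 1 pole, the high-frequency asymptotic slope is 20 × (1 − 1) = 0 dB/decade.

0 dB/decade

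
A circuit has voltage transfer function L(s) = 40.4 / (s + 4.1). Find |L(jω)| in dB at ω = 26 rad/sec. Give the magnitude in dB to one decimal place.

3.7 dB

|j26 + 4.1| = √(26² + 4.1²) = 26.32
|L(j26)| = 40.4 / 26.32 = 1.5349
20 log₁₀(1.5349) = 3.72 dB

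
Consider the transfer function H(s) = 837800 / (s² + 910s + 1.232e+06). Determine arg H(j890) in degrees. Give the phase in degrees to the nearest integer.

-61°

∠[(j890)² + 910(j890) + 1.232e+06] = ∠[4.399e+05 + j8.099e+05] = 61.49°
∠H(j890) = −61.49° = -61.49°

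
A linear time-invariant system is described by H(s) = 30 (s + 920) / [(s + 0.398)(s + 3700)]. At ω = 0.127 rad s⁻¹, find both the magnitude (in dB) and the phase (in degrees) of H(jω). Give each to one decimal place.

|H| = 25.0 dB, ∠H = -17.7°

|j0.127 + 920| = √(0.127² + 920²) = 920
|j0.127 + 0.398| = √(0.127² + 0.398²) = 0.4178
|j0.127 + 3700| = √(0.127² + 3700²) = 3700
|H(j0.127)| = 30 × 920 / (0.4178 × 3700) = 17.855
20 log₁₀(17.855) = 25.04 dB
∠(j0.127 + 920) = arctan(0.127/920) = 0.01°
∠(j0.127 + 0.398) = arctan(0.127/0.398) = 17.70°
∠(j0.127 + 3700) = arctan(0.127/3700) = 0.00°
∠H(j0.127) = 0.01° − (17.70° + 0.00°) = -17.69°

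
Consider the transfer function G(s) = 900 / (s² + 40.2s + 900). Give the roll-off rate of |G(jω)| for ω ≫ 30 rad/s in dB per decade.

With 0 zeros and 2 poles, the high-frequency asymptotic slope is 20 × (0 − 2) = -40 dB/decade.

-40 dB/decade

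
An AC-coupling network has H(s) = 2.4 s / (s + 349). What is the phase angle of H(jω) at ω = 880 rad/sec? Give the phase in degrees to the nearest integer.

∠(j880) = 90.00°
∠(j880 + 349) = arctan(880/349) = 68.37°
∠H(j880) = 90.00° − 68.37° = 21.63°

22°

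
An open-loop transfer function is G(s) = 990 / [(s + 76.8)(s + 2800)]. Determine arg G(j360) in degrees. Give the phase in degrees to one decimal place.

-85.3 deg

∠(j360 + 76.8) = arctan(360/76.8) = 77.96°
∠(j360 + 2800) = arctan(360/2800) = 7.33°
∠G(j360) = − (77.96° + 7.33°) = -85.28°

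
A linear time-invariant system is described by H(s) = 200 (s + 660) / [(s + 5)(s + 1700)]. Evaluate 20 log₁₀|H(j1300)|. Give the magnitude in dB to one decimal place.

-19.6 dB

|j1300 + 660| = √(1300² + 660²) = 1458
|j1300 + 5| = √(1300² + 5²) = 1300
|j1300 + 1700| = √(1300² + 1700²) = 2140
|H(j1300)| = 200 × 1458 / (1300 × 2140) = 0.10481
20 log₁₀(0.10481) = -19.59 dB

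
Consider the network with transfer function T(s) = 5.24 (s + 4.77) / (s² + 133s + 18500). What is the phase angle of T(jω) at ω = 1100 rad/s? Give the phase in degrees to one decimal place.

-83.2°

∠(j1100 + 4.77) = arctan(1100/4.77) = 89.75°
∠[(j1100)² + 133(j1100) + 18500] = ∠[-1.1915e+06 + j1.463e+05] = 173.00°
∠T(j1100) = 89.75° − 173.00° = -83.25°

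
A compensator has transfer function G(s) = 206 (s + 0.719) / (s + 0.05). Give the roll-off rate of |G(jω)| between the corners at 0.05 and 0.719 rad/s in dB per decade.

In this band the factors already past their corner are: pole at 0.05; net slope = -20 dB/decade.

-20 dB/decade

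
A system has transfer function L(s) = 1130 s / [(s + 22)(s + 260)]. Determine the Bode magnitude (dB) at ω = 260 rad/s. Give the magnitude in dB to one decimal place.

|j260| = 260
|j260 + 22| = √(260² + 22²) = 260.9
|j260 + 260| = √(260² + 260²) = 367.7
|L(j260)| = 1130 × 260 / (260.9 × 367.7) = 3.0623
20 log₁₀(3.0623) = 9.72 dB

9.7 dB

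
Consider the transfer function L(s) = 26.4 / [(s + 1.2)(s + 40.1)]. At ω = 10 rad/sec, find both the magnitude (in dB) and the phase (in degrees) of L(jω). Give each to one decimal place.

|j10 + 1.2| = √(10² + 1.2²) = 10.07
|j10 + 40.1| = √(10² + 40.1²) = 41.33
|L(j10)| = 26.4 / (10.07 × 41.33) = 0.063424
20 log₁₀(0.063424) = -23.95 dB
∠(j10 + 1.2) = arctan(10/1.2) = 83.16°
∠(j10 + 40.1) = arctan(10/40.1) = 14.00°
∠L(j10) = − (83.16° + 14.00°) = -97.16°

|L| = -24.0 dB, ∠L = -97.2°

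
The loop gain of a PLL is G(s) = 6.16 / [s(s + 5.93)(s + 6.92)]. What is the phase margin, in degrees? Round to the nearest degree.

Gain crossover: |G(jω)| = 1 at ω ≈ 0.15 rad/s.
∠G(j0.15) = −90° − arctan(0.15/5.93) − arctan(0.15/6.92) ≈ -92.69°
PM = 180° + (-92.69°) = 87.31°

87°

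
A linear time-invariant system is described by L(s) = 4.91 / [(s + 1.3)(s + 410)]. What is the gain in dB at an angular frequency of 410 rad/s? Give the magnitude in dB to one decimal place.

-93.7 dB

|j410 + 1.3| = √(410² + 1.3²) = 410
|j410 + 410| = √(410² + 410²) = 579.8
|L(j410)| = 4.91 / (410 × 579.8) = 2.0654e-05
20 log₁₀(2.0654e-05) = -93.70 dB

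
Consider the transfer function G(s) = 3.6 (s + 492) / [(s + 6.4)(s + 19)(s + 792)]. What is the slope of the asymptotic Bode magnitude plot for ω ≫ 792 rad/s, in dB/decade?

-40 dB/decade

With 1 zero and 3 poles, the high-frequency asymptotic slope is 20 × (1 − 3) = -40 dB/decade.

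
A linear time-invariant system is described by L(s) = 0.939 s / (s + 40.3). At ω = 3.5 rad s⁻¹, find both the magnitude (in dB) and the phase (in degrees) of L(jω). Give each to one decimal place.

|j3.5| = 3.5
|j3.5 + 40.3| = √(3.5² + 40.3²) = 40.45
|L(j3.5)| = 0.939 × 3.5 / 40.45 = 0.081245
20 log₁₀(0.081245) = -21.80 dB
∠(j3.5) = 90.00°
∠(j3.5 + 40.3) = arctan(3.5/40.3) = 4.96°
∠L(j3.5) = 90.00° − 4.96° = 85.04°

|L| = -21.8 dB, ∠L = 85.0°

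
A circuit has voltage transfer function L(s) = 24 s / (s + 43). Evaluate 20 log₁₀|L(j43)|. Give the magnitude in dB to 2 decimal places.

|j43| = 43
|j43 + 43| = √(43² + 43²) = 60.81
|L(j43)| = 24 × 43 / 60.81 = 16.971
20 log₁₀(16.971) = 24.594 dB

24.59 dB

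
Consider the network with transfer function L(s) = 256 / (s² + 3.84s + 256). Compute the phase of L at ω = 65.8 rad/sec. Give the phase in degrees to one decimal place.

-176.5 deg

∠[(j65.8)² + 3.84(j65.8) + 256] = ∠[-4073.6 + j252.67] = 176.45°
∠L(j65.8) = −176.45° = -176.45°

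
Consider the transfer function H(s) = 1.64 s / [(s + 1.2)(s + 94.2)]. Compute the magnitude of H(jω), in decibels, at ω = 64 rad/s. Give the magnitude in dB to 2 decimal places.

|j64| = 64
|j64 + 1.2| = √(64² + 1.2²) = 64.01
|j64 + 94.2| = √(64² + 94.2²) = 113.9
|H(j64)| = 1.64 × 64 / (64.01 × 113.9) = 0.014398
20 log₁₀(0.014398) = -36.834 dB

-36.83 dB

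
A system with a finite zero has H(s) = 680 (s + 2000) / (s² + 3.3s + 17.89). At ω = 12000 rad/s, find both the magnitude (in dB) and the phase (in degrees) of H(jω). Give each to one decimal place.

|j12000 + 2000| = √(12000² + 2000²) = 1.217e+04
|(j12000)² + 3.3(j12000) + 17.89| = |-1.44e+08 + j39600| = 1.44e+08
|H(j12000)| = 680 × 1.217e+04 / 1.44e+08 = 0.057448
20 log₁₀(0.057448) = -24.81 dB
∠(j12000 + 2000) = arctan(12000/2000) = 80.54°
∠[(j12000)² + 3.3(j12000) + 17.89] = ∠[-1.44e+08 + j39600] = 179.98°
∠H(j12000) = 80.54° − 179.98° = -99.45°

|H| = -24.8 dB, ∠H = -99.4°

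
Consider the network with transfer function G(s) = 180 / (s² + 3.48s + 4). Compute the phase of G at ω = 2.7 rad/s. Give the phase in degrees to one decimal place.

-109.3°

∠[(j2.7)² + 3.48(j2.7) + 4] = ∠[-3.29 + j9.396] = 109.30°
∠G(j2.7) = −109.30° = -109.30°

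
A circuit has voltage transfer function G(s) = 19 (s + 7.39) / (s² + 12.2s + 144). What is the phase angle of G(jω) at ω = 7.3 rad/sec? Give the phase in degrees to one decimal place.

0.2°

∠(j7.3 + 7.39) = arctan(7.3/7.39) = 44.65°
∠[(j7.3)² + 12.2(j7.3) + 144] = ∠[90.71 + j89.06] = 44.47°
∠G(j7.3) = 44.65° − 44.47° = 0.17°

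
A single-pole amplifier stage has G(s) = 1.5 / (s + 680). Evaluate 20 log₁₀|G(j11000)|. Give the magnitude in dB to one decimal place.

-77.3 dB

|j11000 + 680| = √(11000² + 680²) = 1.102e+04
|G(j11000)| = 1.5 / 1.102e+04 = 0.0001361
20 log₁₀(0.0001361) = -77.32 dB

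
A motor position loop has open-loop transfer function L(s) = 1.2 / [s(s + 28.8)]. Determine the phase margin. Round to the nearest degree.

90 deg

Gain crossover: |L(jω)| = 1 at ω ≈ 0.0417 rad s⁻¹.
∠L(j0.0417) = −90° − arctan(0.0417/28.8) ≈ -90.08°
PM = 180° + (-90.08°) = 89.92°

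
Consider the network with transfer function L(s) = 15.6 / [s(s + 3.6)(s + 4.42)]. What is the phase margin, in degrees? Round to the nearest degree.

64°

Gain crossover: |L(jω)| = 1 at ω ≈ 0.929 rad s⁻¹.
∠L(j0.929) = −90° − arctan(0.929/3.6) − arctan(0.929/4.42) ≈ -116.34°
PM = 180° + (-116.34°) = 63.66°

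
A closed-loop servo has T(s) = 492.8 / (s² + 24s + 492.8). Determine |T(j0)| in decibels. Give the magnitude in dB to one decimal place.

T(0) = 492.8 / 492.8 = 1
20 log₁₀(1) = 0.00 dB

0.0 dB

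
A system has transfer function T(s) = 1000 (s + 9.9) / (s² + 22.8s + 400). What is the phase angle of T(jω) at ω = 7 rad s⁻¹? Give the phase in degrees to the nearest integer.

∠(j7 + 9.9) = arctan(7/9.9) = 35.26°
∠[(j7)² + 22.8(j7) + 400] = ∠[351 + j159.6] = 24.45°
∠T(j7) = 35.26° − 24.45° = 10.81°

11°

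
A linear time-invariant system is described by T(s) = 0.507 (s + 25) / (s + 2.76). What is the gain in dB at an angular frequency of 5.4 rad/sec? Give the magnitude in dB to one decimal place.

|j5.4 + 25| = √(5.4² + 25²) = 25.58
|j5.4 + 2.76| = √(5.4² + 2.76²) = 6.064
|T(j5.4)| = 0.507 × 25.58 / 6.064 = 2.1382
20 log₁₀(2.1382) = 6.60 dB

6.6 dB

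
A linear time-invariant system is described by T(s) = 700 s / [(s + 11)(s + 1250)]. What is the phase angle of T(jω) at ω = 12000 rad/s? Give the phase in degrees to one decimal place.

∠(j12000) = 90.00°
∠(j12000 + 11) = arctan(12000/11) = 89.95°
∠(j12000 + 1250) = arctan(12000/1250) = 84.05°
∠T(j12000) = 90.00° − (89.95° + 84.05°) = -84.00°

-84.0 deg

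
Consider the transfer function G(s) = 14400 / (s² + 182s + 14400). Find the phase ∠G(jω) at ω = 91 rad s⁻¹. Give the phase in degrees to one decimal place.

∠[(j91)² + 182(j91) + 14400] = ∠[6119 + j16562] = 69.72°
∠G(j91) = −69.72° = -69.72°

-69.7°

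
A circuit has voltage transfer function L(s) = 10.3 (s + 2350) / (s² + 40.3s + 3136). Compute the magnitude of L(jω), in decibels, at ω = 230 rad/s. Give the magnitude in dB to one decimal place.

|j230 + 2350| = √(230² + 2350²) = 2361
|(j230)² + 40.3(j230) + 3136| = |-49764 + j9269| = 5.062e+04
|L(j230)| = 10.3 × 2361 / 5.062e+04 = 0.48046
20 log₁₀(0.48046) = -6.37 dB

-6.4 dB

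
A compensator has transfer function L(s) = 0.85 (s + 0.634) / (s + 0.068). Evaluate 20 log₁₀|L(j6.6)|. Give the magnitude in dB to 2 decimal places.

-1.37 dB

|j6.6 + 0.634| = √(6.6² + 0.634²) = 6.63
|j6.6 + 0.068| = √(6.6² + 0.068²) = 6.6
|L(j6.6)| = 0.85 × 6.63 / 6.6 = 0.85387
20 log₁₀(0.85387) = -1.372 dB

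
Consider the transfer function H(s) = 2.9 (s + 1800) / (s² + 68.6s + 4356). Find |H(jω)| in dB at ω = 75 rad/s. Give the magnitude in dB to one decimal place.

|j75 + 1800| = √(75² + 1800²) = 1802
|(j75)² + 68.6(j75) + 4356| = |-1269 + j5145| = 5299
|H(j75)| = 2.9 × 1802 / 5299 = 0.98591
20 log₁₀(0.98591) = -0.12 dB

-0.1 dB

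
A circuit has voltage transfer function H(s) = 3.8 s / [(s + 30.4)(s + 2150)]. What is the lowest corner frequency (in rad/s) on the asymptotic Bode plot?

Break frequencies occur at each pole and zero magnitude: 30.4 rad/s, 2150 rad/s.
The lowest is 30.4 rad/s.

30.4 rad/s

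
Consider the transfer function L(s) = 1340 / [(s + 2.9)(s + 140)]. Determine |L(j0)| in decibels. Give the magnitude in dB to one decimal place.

L(0) = 1340 / (2.9 × 140) = 3.3005
20 log₁₀(3.3005) = 10.37 dB

10.4 dB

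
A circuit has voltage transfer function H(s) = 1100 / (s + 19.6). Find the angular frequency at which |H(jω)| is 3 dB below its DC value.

19.6 rad/s

For a single-pole low-pass, the −3 dB point is at the pole: ω = 19.6 rad/s.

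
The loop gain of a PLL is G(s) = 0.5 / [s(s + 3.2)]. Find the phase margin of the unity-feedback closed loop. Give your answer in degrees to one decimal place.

Gain crossover: |G(jω)| = 1 at ω ≈ 0.156 rad/s.
∠G(j0.156) = −90° − arctan(0.156/3.2) ≈ -92.79°
PM = 180° + (-92.79°) = 87.21°

87.2°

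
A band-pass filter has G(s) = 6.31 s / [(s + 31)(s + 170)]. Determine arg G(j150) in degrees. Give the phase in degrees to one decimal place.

∠(j150) = 90.00°
∠(j150 + 31) = arctan(150/31) = 78.32°
∠(j150 + 170) = arctan(150/170) = 41.42°
∠G(j150) = 90.00° − (78.32° + 41.42°) = -29.75°

-29.7°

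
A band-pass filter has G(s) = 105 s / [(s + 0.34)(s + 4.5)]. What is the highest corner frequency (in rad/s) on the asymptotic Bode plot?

4.5 rad/s

Break frequencies occur at each pole and zero magnitude: 0.34 rad/s, 4.5 rad/s.
The highest is 4.5 rad/s.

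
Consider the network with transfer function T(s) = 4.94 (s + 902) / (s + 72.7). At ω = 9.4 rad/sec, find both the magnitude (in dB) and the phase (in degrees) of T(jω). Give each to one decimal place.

|j9.4 + 902| = √(9.4² + 902²) = 902
|j9.4 + 72.7| = √(9.4² + 72.7²) = 73.31
|T(j9.4)| = 4.94 × 902 / 73.31 = 60.789
20 log₁₀(60.789) = 35.68 dB
∠(j9.4 + 902) = arctan(9.4/902) = 0.60°
∠(j9.4 + 72.7) = arctan(9.4/72.7) = 7.37°
∠T(j9.4) = 0.60° − 7.37° = -6.77°

|T| = 35.7 dB, ∠T = -6.8 deg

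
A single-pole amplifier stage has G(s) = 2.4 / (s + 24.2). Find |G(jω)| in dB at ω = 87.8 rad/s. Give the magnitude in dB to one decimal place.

|j87.8 + 24.2| = √(87.8² + 24.2²) = 91.07
|G(j87.8)| = 2.4 / 91.07 = 0.026352
20 log₁₀(0.026352) = -31.58 dB

-31.6 dB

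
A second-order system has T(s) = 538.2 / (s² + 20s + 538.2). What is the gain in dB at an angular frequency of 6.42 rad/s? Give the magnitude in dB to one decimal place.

|(j6.42)² + 20(j6.42) + 538.2| = |496.98 + j128.4| = 513.3
|T(j6.42)| = 538.2 / 513.3 = 1.0485
20 log₁₀(1.0485) = 0.41 dB

0.4 dB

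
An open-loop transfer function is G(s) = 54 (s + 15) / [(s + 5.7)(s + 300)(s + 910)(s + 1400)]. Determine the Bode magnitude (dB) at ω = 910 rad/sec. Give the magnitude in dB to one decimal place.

-151.6 dB

|j910 + 15| = √(910² + 15²) = 910.1
|j910 + 5.7| = √(910² + 5.7²) = 910
|j910 + 300| = √(910² + 300²) = 958.2
|j910 + 910| = √(910² + 910²) = 1287
|j910 + 1400| = √(910² + 1400²) = 1670
|G(j910)| = 54 × 910.1 / (910 × 958.2 × 1287 × 1670) = 2.6229e-08
20 log₁₀(2.6229e-08) = -151.62 dB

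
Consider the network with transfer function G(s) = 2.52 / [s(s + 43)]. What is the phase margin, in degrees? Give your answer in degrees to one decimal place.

Gain crossover: |G(jω)| = 1 at ω ≈ 0.0586 rad s⁻¹.
∠G(j0.0586) = −90° − arctan(0.0586/43) ≈ -90.08°
PM = 180° + (-90.08°) = 89.92°

89.9 deg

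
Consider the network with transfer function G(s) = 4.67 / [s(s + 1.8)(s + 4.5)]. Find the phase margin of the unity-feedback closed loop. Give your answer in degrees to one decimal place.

Gain crossover: |G(jω)| = 1 at ω ≈ 0.548 rad/s.
∠G(j0.548) = −90° − arctan(0.548/1.8) − arctan(0.548/4.5) ≈ -113.86°
PM = 180° + (-113.86°) = 66.14°

66.1°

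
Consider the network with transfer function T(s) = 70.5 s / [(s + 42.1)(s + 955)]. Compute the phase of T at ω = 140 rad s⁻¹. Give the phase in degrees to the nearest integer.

∠(j140) = 90.00°
∠(j140 + 42.1) = arctan(140/42.1) = 73.26°
∠(j140 + 955) = arctan(140/955) = 8.34°
∠T(j140) = 90.00° − (73.26° + 8.34°) = 8.40°

8°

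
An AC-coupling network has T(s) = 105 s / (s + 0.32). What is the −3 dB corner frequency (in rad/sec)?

For a single-pole high-pass, the −3 dB point is at the pole: ω = 0.32 rad/sec.

0.32 rad/sec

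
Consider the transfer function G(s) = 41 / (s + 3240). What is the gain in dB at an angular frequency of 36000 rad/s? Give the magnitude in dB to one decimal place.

|j36000 + 3240| = √(36000² + 3240²) = 3.615e+04
|G(j36000)| = 41 / 3.615e+04 = 0.0011343
20 log₁₀(0.0011343) = -58.91 dB

-58.9 dB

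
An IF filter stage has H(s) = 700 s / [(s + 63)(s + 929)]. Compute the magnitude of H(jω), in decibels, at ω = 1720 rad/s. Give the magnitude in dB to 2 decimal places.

-8.93 dB

|j1720| = 1720
|j1720 + 63| = √(1720² + 63²) = 1721
|j1720 + 929| = √(1720² + 929²) = 1955
|H(j1720)| = 700 × 1720 / (1721 × 1955) = 0.35784
20 log₁₀(0.35784) = -8.926 dB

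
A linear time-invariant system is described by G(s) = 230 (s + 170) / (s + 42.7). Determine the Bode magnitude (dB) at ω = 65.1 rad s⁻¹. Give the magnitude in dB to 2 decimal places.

54.61 dB

|j65.1 + 170| = √(65.1² + 170²) = 182
|j65.1 + 42.7| = √(65.1² + 42.7²) = 77.85
|G(j65.1)| = 230 × 182 / 77.85 = 537.78
20 log₁₀(537.78) = 54.612 dB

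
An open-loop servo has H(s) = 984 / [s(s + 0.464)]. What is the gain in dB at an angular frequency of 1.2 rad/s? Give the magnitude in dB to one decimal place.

|j1.2 + 0.464| = √(1.2² + 0.464²) = 1.287
|j1.2| = 1.2
|H(j1.2)| = 984 / (1.287 × 1.2) = 637.35
20 log₁₀(637.35) = 56.09 dB

56.1 dB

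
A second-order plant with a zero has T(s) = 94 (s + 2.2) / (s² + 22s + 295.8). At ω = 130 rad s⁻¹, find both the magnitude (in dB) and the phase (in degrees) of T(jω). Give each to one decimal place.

|j130 + 2.2| = √(130² + 2.2²) = 130
|(j130)² + 22(j130) + 295.8| = |-16604 + j2860| = 1.685e+04
|T(j130)| = 94 × 130 / 1.685e+04 = 0.72538
20 log₁₀(0.72538) = -2.79 dB
∠(j130 + 2.2) = arctan(130/2.2) = 89.03°
∠[(j130)² + 22(j130) + 295.8] = ∠[-16604 + j2860] = 170.23°
∠T(j130) = 89.03° − 170.23° = -81.20°

|T| = -2.8 dB, ∠T = -81.2°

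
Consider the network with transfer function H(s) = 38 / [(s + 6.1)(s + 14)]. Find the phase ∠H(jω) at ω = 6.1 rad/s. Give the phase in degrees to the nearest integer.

-69°

∠(j6.1 + 6.1) = arctan(6.1/6.1) = 45.00°
∠(j6.1 + 14) = arctan(6.1/14) = 23.54°
∠H(j6.1) = − (45.00° + 23.54°) = -68.54°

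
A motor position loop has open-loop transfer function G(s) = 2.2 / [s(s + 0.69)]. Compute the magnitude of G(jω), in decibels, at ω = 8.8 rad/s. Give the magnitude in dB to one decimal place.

-31.0 dB

|j8.8 + 0.69| = √(8.8² + 0.69²) = 8.827
|j8.8| = 8.8
|G(j8.8)| = 2.2 / (8.827 × 8.8) = 0.028322
20 log₁₀(0.028322) = -30.96 dB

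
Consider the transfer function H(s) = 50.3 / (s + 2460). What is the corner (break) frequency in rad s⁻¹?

2460 rad s⁻¹

The single real pole at s = −2460 gives a corner at ω = 2460 rad s⁻¹.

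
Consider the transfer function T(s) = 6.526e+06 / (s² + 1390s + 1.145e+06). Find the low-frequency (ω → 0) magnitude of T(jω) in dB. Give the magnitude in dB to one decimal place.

15.1 dB

T(0) = 6.526e+06 / 1.145e+06 = 5.6996
20 log₁₀(5.6996) = 15.12 dB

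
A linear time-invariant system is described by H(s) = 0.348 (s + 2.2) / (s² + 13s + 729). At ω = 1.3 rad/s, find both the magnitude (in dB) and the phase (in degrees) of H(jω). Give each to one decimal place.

|j1.3 + 2.2| = √(1.3² + 2.2²) = 2.555
|(j1.3)² + 13(j1.3) + 729| = |727.31 + j16.9| = 727.5
|H(j1.3)| = 0.348 × 2.555 / 727.5 = 0.0012224
20 log₁₀(0.0012224) = -58.26 dB
∠(j1.3 + 2.2) = arctan(1.3/2.2) = 30.58°
∠[(j1.3)² + 13(j1.3) + 729] = ∠[727.31 + j16.9] = 1.33°
∠H(j1.3) = 30.58° − 1.33° = 29.25°

|H| = -58.3 dB, ∠H = 29.2 deg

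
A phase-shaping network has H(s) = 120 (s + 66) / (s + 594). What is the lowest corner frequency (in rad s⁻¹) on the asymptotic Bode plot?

66 rad s⁻¹

Break frequencies occur at each pole and zero magnitude: 66 rad s⁻¹, 594 rad s⁻¹.
The lowest is 66 rad s⁻¹.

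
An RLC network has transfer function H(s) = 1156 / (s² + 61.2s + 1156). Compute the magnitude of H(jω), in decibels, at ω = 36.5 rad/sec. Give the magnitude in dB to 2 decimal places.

-5.75 dB

|(j36.5)² + 61.2(j36.5) + 1156| = |-176.25 + j2233.8| = 2241
|H(j36.5)| = 1156 / 2241 = 0.5159
20 log₁₀(0.5159) = -5.749 dB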